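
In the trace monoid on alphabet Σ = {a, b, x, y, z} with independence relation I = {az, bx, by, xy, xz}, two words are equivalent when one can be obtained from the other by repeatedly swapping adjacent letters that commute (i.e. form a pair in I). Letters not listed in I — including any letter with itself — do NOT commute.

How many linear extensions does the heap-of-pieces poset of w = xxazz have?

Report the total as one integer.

10

#0=x has no predecessor
#1=x depends on [0:x]
#2=a depends on [1:x]
#3=z has no predecessor
#4=z depends on [3:z]
sources: [0:x, 3:z]
N(rest) = Σ N(rest − s) over sources s of rest; N(one piece) = 1:
  size 1 → [2]=1  [4]=1
  size 2 → [1,2]=1  [2,4]=2  [3,4]=1
  size 3 → [0,1,2]=1  [1,2,4]=3  [2,3,4]=3
  first=0(x) contributes 6
  first=3(z) contributes 4
|[w]| = 10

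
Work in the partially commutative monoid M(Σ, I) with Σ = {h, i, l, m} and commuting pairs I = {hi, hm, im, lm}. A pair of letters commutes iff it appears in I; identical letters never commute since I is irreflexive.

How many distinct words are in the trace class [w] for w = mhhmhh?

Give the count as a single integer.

piece 0:m — minimal
piece 1:h — minimal
piece 2:h rests on {1:h}
piece 3:m rests on {0:m}
piece 4:h rests on {2:h}
piece 5:h rests on {4:h}
minimal pieces: {0:m, 1:h}
ways to finish when only these pieces remain (= sum over removing one remaining piece with nothing left below it):
  1 left: {3}→1  {5}→1
  2 left: {0,3}→1  {3,5}→2  {4,5}→1
  3 left: {0,3,5}→3  {2,4,5}→1  {3,4,5}→3
  4 left: {0,3,4,5}→6  {1,2,4,5}→1  {2,3,4,5}→4
  placing 0:m first → 5 extensions
  placing 1:h first → 10 extensions
total linear extensions = 15

15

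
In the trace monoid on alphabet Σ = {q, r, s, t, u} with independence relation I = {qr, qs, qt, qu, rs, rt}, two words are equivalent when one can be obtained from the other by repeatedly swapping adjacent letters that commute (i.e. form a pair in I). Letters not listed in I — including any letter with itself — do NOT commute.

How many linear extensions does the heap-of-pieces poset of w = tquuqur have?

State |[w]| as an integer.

drop 0:t onto floor
drop 1:q onto floor
drop 2:u onto {0:t}
drop 3:u onto {2:u}
drop 4:q onto {1:q}
drop 5:u onto {3:u}
drop 6:r onto {5:u}
ground layer = {0:t, 1:q}
drop-orders for the pieces not yet dropped (sum over which currently-grounded one goes next):
  1 to go: {4} 1  {6} 1
  2 to go: {1,4} 1  {4,6} 2  {5,6} 1
  3 to go: {1,4,6} 3  {3,5,6} 1  {4,5,6} 3
  4 to go: {1,4,5,6} 6  {2,3,5,6} 1  {3,4,5,6} 4
  5 to go: {0,2,3,5,6} 1  {1,3,4,5,6} 10  {2,3,4,5,6} 5
  if 0:t drops first: 15 orders
  if 1:q drops first: 6 orders
heap linearizations: 21

21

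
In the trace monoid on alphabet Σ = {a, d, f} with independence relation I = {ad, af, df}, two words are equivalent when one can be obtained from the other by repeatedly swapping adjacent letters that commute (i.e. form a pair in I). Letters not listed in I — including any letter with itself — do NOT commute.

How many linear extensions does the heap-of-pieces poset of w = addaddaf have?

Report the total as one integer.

280

0(a) covers ∅
1(d) covers ∅
2(d) covers 1:d
3(a) covers 0:a
4(d) covers 2:d
5(d) covers 4:d
6(a) covers 3:a
7(f) covers ∅
floor of heap: 0:a, 1:d, 7:f
completions by unplaced set U, small U first (add the entries for U minus each lowest piece of U):
  |U|=1: {5}:1  {6}:1  {7}:1
  |U|=2: {3,6}:1  {4,5}:1  {5,6}:2  {5,7}:2  {6,7}:2
  |U|=3: {0,3,6}:1  {2,4,5}:1  {3,5,6}:3  {3,6,7}:3  {4,5,6}:3  {4,5,7}:3  {5,6,7}:6
  |U|=4: {0,3,5,6}:4  {0,3,6,7}:4  {1,2,4,5}:1  {2,4,5,6}:4  {2,4,5,7}:4  {3,4,5,6}:6  {3,5,6,7}:12  {4,5,6,7}:12
  |U|=5: {0,3,4,5,6}:10  {0,3,5,6,7}:20  {1,2,4,5,6}:5  {1,2,4,5,7}:5  {2,3,4,5,6}:10  {2,4,5,6,7}:20  {3,4,5,6,7}:30
  |U|=6: {0,2,3,4,5,6}:20  {0,3,4,5,6,7}:60  {1,2,3,4,5,6}:15  {1,2,4,5,6,7}:30  {2,3,4,5,6,7}:60
  start at 0(a): 105
  start at 1(d): 140
  start at 7(f): 35
sum over floor = 280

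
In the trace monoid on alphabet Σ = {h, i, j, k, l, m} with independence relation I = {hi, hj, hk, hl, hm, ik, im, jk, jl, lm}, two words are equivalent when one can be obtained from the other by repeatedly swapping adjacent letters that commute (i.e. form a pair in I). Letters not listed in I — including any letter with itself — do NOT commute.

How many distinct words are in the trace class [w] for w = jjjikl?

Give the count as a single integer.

5

piece 0:j — minimal
piece 1:j rests on {0:j}
piece 2:j rests on {1:j}
piece 3:i rests on {2:j}
piece 4:k — minimal
piece 5:l rests on {3:i, 4:k}
minimal pieces: {0:j, 4:k}
ways to finish when only these pieces remain (= sum over removing one remaining piece with nothing left below it):
  1 left: {5}→1
  2 left: {3,5}→1  {4,5}→1
  3 left: {2,3,5}→1  {3,4,5}→2
  4 left: {1,2,3,5}→1  {2,3,4,5}→3
  placing 0:j first → 4 extensions
  placing 4:k first → 1 extensions
total linear extensions = 5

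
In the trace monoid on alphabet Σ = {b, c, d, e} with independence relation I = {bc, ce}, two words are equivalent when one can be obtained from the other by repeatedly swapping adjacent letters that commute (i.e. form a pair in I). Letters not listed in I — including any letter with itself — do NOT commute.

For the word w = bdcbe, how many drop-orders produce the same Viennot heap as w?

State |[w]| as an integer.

3

piece 0:b — minimal
piece 1:d rests on {0:b}
piece 2:c rests on {1:d}
piece 3:b rests on {1:d}
piece 4:e rests on {3:b}
minimal pieces: {0:b}
ways to finish when only these pieces remain (= sum over removing one remaining piece with nothing left below it):
  1 left: {2}→1  {4}→1
  2 left: {2,4}→2  {3,4}→1
  3 left: {2,3,4}→3
  placing 0:b first → 3 extensions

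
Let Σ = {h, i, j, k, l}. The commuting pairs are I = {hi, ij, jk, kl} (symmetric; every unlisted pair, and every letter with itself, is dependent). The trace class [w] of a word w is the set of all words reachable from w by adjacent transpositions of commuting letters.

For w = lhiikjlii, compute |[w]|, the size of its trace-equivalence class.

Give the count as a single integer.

piece 0:l — minimal
piece 1:h rests on {0:l}
piece 2:i rests on {0:l}
piece 3:i rests on {2:i}
piece 4:k rests on {1:h, 3:i}
piece 5:j rests on {1:h}
piece 6:l rests on {3:i, 5:j}
piece 7:i rests on {4:k, 6:l}
piece 8:i rests on {7:i}
minimal pieces: {0:l}
ways to finish when only these pieces remain (= sum over removing one remaining piece with nothing left below it):
  1 left: {8}→1
  2 left: {7,8}→1
  3 left: {4,7,8}→1  {6,7,8}→1
  4 left: {4,6,7,8}→2  {5,6,7,8}→1
  5 left: {3,4,6,7,8}→2  {4,5,6,7,8}→3
  6 left: {1,4,5,6,7,8}→3  {2,3,4,6,7,8}→2  {3,4,5,6,7,8}→5
  7 left: {1,3,4,5,6,7,8}→8  {2,3,4,5,6,7,8}→7
  placing 0:l first → 15 extensions

15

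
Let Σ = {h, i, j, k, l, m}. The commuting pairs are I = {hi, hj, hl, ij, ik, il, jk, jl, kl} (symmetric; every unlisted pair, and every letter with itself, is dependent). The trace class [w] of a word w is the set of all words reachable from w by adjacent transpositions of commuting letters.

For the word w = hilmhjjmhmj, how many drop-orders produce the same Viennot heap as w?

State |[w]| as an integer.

drop 0:h onto floor
drop 1:i onto floor
drop 2:l onto floor
drop 3:m onto {0:h, 1:i, 2:l}
drop 4:h onto {3:m}
drop 5:j onto {3:m}
drop 6:j onto {5:j}
drop 7:m onto {4:h, 6:j}
drop 8:h onto {7:m}
drop 9:m onto {8:h}
drop 10:j onto {9:m}
ground layer = {0:h, 1:i, 2:l}
drop-orders for the pieces not yet dropped (sum over which currently-grounded one goes next):
  1 to go: {10} 1
  2 to go: {9,10} 1
  3 to go: {8,9,10} 1
  4 to go: {7,8,9,10} 1
  5 to go: {4,7,8,9,10} 1  {6,7,8,9,10} 1
  6 to go: {4,6,7,8,9,10} 2  {5,6,7,8,9,10} 1
  7 to go: {4,5,6,7,8,9,10} 3
  8 to go: {3,4,5,6,7,8,9,10} 3
  9 to go: {0,3,4,5,6,7,8,9,10} 3  {1,3,4,5,6,7,8,9,10} 3  {2,3,4,5,6,7,8,9,10} 3
  if 0:h drops first: 6 orders
  if 1:i drops first: 6 orders
  if 2:l drops first: 6 orders
heap linearizations: 18

18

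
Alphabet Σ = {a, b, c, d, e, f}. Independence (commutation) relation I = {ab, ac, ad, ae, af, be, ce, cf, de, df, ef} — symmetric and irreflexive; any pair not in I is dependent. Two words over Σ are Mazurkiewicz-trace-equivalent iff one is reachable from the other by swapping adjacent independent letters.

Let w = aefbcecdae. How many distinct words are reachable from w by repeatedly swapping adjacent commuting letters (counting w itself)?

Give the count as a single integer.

0(a) covers ∅
1(e) covers ∅
2(f) covers ∅
3(b) covers 2:f
4(c) covers 3:b
5(e) covers 1:e
6(c) covers 4:c
7(d) covers 6:c
8(a) covers 0:a
9(e) covers 5:e
floor of heap: 0:a, 1:e, 2:f
completions by unplaced set U, small U first (add the entries for U minus each lowest piece of U):
  |U|=1: {7}:1  {8}:1  {9}:1
  |U|=2: {0,8}:1  {5,9}:1  {6,7}:1  {7,8}:2  {7,9}:2  {8,9}:2
  |U|=3: {0,7,8}:3  {0,8,9}:3  {1,5,9}:1  {4,6,7}:1  {5,7,9}:3  {5,8,9}:3  {6,7,8}:3  {6,7,9}:3  {7,8,9}:6
  |U|=4: {0,5,8,9}:6  {0,6,7,8}:6  {0,7,8,9}:12  {1,5,7,9}:4  {1,5,8,9}:4  {3,4,6,7}:1  {4,6,7,8}:4  {4,6,7,9}:4  {5,6,7,9}:6  {5,7,8,9}:12  {6,7,8,9}:12
  |U|=5: {0,1,5,8,9}:10  {0,4,6,7,8}:10  {0,5,7,8,9}:30  {0,6,7,8,9}:30  {1,5,6,7,9}:10  {1,5,7,8,9}:20  {2,3,4,6,7}:1  {3,4,6,7,8}:5  {3,4,6,7,9}:5  {4,5,6,7,9}:10  {4,6,7,8,9}:20  {5,6,7,8,9}:30
  |U|=6: {0,1,5,7,8,9}:60  {0,3,4,6,7,8}:15  {0,4,6,7,8,9}:60  {0,5,6,7,8,9}:90  {1,4,5,6,7,9}:20  {1,5,6,7,8,9}:60  {2,3,4,6,7,8}:6  {2,3,4,6,7,9}:6  {3,4,5,6,7,9}:15  {3,4,6,7,8,9}:30  {4,5,6,7,8,9}:60
  |U|=7: {0,1,5,6,7,8,9}:210  {0,2,3,4,6,7,8}:21  {0,3,4,6,7,8,9}:105  {0,4,5,6,7,8,9}:210  {1,3,4,5,6,7,9}:35  {1,4,5,6,7,8,9}:140  {2,3,4,5,6,7,9}:21  {2,3,4,6,7,8,9}:42  {3,4,5,6,7,8,9}:105
  |U|=8: {0,1,4,5,6,7,8,9}:560  {0,2,3,4,6,7,8,9}:168  {0,3,4,5,6,7,8,9}:420  {1,2,3,4,5,6,7,9}:56  {1,3,4,5,6,7,8,9}:280  {2,3,4,5,6,7,8,9}:168
  start at 0(a): 504
  start at 1(e): 756
  start at 2(f): 1260
sum over floor = 2520

2520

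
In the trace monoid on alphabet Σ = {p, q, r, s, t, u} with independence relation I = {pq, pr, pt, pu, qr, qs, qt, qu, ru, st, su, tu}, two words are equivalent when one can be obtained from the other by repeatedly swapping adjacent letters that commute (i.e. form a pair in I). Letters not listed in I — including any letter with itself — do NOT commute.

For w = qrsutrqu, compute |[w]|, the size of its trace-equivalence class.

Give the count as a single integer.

0(q) covers ∅
1(r) covers ∅
2(s) covers 1:r
3(u) covers ∅
4(t) covers 1:r
5(r) covers 2:s, 4:t
6(q) covers 0:q
7(u) covers 3:u
floor of heap: 0:q, 1:r, 3:u
completions by unplaced set U, small U first (add the entries for U minus each lowest piece of U):
  |U|=1: {5}:1  {6}:1  {7}:1
  |U|=2: {0,6}:1  {2,5}:1  {3,7}:1  {4,5}:1  {5,6}:2  {5,7}:2  {6,7}:2
  |U|=3: {0,5,6}:3  {0,6,7}:3  {2,4,5}:2  {2,5,6}:3  {2,5,7}:3  {3,5,7}:3  {3,6,7}:3  {4,5,6}:3  {4,5,7}:3  {5,6,7}:6
  |U|=4: {0,2,5,6}:6  {0,3,6,7}:6  {0,4,5,6}:6  {0,5,6,7}:12  {1,2,4,5}:2  {2,3,5,7}:6  {2,4,5,6}:8  {2,4,5,7}:8  {2,5,6,7}:12  {3,4,5,7}:6  {3,5,6,7}:12  {4,5,6,7}:12
  |U|=5: {0,2,4,5,6}:20  {0,2,5,6,7}:30  {0,3,5,6,7}:30  {0,4,5,6,7}:30  {1,2,4,5,6}:10  {1,2,4,5,7}:10  {2,3,4,5,7}:20  {2,3,5,6,7}:30  {2,4,5,6,7}:40  {3,4,5,6,7}:30
  |U|=6: {0,1,2,4,5,6}:30  {0,2,3,5,6,7}:90  {0,2,4,5,6,7}:120  {0,3,4,5,6,7}:90  {1,2,3,4,5,7}:30  {1,2,4,5,6,7}:60  {2,3,4,5,6,7}:120
  start at 0(q): 210
  start at 1(r): 420
  start at 3(u): 210
sum over floor = 840

840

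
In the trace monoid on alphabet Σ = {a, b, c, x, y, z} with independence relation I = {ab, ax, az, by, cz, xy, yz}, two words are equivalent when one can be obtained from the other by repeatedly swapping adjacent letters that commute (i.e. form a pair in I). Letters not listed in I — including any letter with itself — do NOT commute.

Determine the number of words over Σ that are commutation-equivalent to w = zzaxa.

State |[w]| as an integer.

piece 0:z — minimal
piece 1:z rests on {0:z}
piece 2:a — minimal
piece 3:x rests on {1:z}
piece 4:a rests on {2:a}
minimal pieces: {0:z, 2:a}
ways to finish when only these pieces remain (= sum over removing one remaining piece with nothing left below it):
  1 left: {3}→1  {4}→1
  2 left: {1,3}→1  {2,4}→1  {3,4}→2
  3 left: {0,1,3}→1  {1,3,4}→3  {2,3,4}→3
  placing 0:z first → 6 extensions
  placing 2:a first → 4 extensions
total linear extensions = 10

10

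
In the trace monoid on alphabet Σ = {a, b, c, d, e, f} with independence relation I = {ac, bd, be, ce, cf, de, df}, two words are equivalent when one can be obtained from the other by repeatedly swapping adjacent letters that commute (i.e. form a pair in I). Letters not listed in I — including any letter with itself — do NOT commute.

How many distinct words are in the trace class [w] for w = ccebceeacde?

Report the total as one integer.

piece 0:c — minimal
piece 1:c rests on {0:c}
piece 2:e — minimal
piece 3:b rests on {1:c}
piece 4:c rests on {3:b}
piece 5:e rests on {2:e}
piece 6:e rests on {5:e}
piece 7:a rests on {3:b, 6:e}
piece 8:c rests on {4:c}
piece 9:d rests on {7:a, 8:c}
piece 10:e rests on {7:a}
minimal pieces: {0:c, 2:e}
ways to finish when only these pieces remain (= sum over removing one remaining piece with nothing left below it):
  1 left: {9}→1  {10}→1
  2 left: {8,9}→1  {9,10}→2
  3 left: {4,8,9}→1  {7,9,10}→2  {8,9,10}→3
  4 left: {4,8,9,10}→4  {6,7,9,10}→2  {7,8,9,10}→5
  5 left: {4,7,8,9,10}→9  {5,6,7,9,10}→2  {6,7,8,9,10}→7
  6 left: {2,5,6,7,9,10}→2  {3,4,7,8,9,10}→9  {4,6,7,8,9,10}→16  {5,6,7,8,9,10}→9
  7 left: {1,3,4,7,8,9,10}→9  {2,5,6,7,8,9,10}→11  {3,4,6,7,8,9,10}→25  {4,5,6,7,8,9,10}→25
  8 left: {0,1,3,4,7,8,9,10}→9  {1,3,4,6,7,8,9,10}→34  {2,4,5,6,7,8,9,10}→36  {3,4,5,6,7,8,9,10}→50
  9 left: {0,1,3,4,6,7,8,9,10}→43  {1,3,4,5,6,7,8,9,10}→84  {2,3,4,5,6,7,8,9,10}→86
  placing 0:c first → 170 extensions
  placing 2:e first → 127 extensions
total linear extensions = 297

297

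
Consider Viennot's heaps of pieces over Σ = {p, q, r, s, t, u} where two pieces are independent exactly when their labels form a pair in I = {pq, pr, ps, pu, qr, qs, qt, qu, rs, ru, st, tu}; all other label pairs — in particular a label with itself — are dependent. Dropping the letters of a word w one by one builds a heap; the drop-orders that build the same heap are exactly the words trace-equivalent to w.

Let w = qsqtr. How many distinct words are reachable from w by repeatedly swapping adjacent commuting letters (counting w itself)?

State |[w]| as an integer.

30

0(q) covers ∅
1(s) covers ∅
2(q) covers 0:q
3(t) covers ∅
4(r) covers 3:t
floor of heap: 0:q, 1:s, 3:t
completions by unplaced set U, small U first (add the entries for U minus each lowest piece of U):
  |U|=1: {1}:1  {2}:1  {4}:1
  |U|=2: {0,2}:1  {1,2}:2  {1,4}:2  {2,4}:2  {3,4}:1
  |U|=3: {0,1,2}:3  {0,2,4}:3  {1,2,4}:6  {1,3,4}:3  {2,3,4}:3
  start at 0(q): 12
  start at 1(s): 6
  start at 3(t): 12
sum over floor = 30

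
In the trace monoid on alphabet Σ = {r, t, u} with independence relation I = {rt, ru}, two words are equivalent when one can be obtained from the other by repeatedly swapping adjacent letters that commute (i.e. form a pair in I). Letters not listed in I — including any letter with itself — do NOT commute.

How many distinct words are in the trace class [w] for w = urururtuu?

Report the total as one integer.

84

piece 0:u — minimal
piece 1:r — minimal
piece 2:u rests on {0:u}
piece 3:r rests on {1:r}
piece 4:u rests on {2:u}
piece 5:r rests on {3:r}
piece 6:t rests on {4:u}
piece 7:u rests on {6:t}
piece 8:u rests on {7:u}
minimal pieces: {0:u, 1:r}
ways to finish when only these pieces remain (= sum over removing one remaining piece with nothing left below it):
  1 left: {5}→1  {8}→1
  2 left: {3,5}→1  {5,8}→2  {7,8}→1
  3 left: {1,3,5}→1  {3,5,8}→3  {5,7,8}→3  {6,7,8}→1
  4 left: {1,3,5,8}→4  {3,5,7,8}→6  {4,6,7,8}→1  {5,6,7,8}→4
  5 left: {1,3,5,7,8}→10  {2,4,6,7,8}→1  {3,5,6,7,8}→10  {4,5,6,7,8}→5
  6 left: {0,2,4,6,7,8}→1  {1,3,5,6,7,8}→20  {2,4,5,6,7,8}→6  {3,4,5,6,7,8}→15
  7 left: {0,2,4,5,6,7,8}→7  {1,3,4,5,6,7,8}→35  {2,3,4,5,6,7,8}→21
  placing 0:u first → 56 extensions
  placing 1:r first → 28 extensions
total linear extensions = 84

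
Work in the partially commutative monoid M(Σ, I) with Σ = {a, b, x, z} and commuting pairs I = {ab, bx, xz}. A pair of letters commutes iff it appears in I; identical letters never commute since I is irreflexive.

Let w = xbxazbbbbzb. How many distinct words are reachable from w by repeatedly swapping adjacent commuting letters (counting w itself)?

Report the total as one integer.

0(x) covers ∅
1(b) covers ∅
2(x) covers 0:x
3(a) covers 2:x
4(z) covers 1:b, 3:a
5(b) covers 4:z
6(b) covers 5:b
7(b) covers 6:b
8(b) covers 7:b
9(z) covers 8:b
10(b) covers 9:z
floor of heap: 0:x, 1:b
completions by unplaced set U, small U first (add the entries for U minus each lowest piece of U):
  |U|=1: {10}:1
  |U|=2: {9,10}:1
  |U|=3: {8,9,10}:1
  |U|=4: {7,8,9,10}:1
  |U|=5: {6,7,8,9,10}:1
  |U|=6: {5,6,7,8,9,10}:1
  |U|=7: {4,5,6,7,8,9,10}:1
  |U|=8: {1,4,5,6,7,8,9,10}:1  {3,4,5,6,7,8,9,10}:1
  |U|=9: {1,3,4,5,6,7,8,9,10}:2  {2,3,4,5,6,7,8,9,10}:1
  start at 0(x): 3
  start at 1(b): 1
sum over floor = 4

4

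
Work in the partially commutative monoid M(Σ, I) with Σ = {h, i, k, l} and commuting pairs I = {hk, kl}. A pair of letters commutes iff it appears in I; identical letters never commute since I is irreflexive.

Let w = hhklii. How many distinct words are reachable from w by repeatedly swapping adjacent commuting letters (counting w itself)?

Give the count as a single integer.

4

piece 0:h — minimal
piece 1:h rests on {0:h}
piece 2:k — minimal
piece 3:l rests on {1:h}
piece 4:i rests on {2:k, 3:l}
piece 5:i rests on {4:i}
minimal pieces: {0:h, 2:k}
ways to finish when only these pieces remain (= sum over removing one remaining piece with nothing left below it):
  1 left: {5}→1
  2 left: {4,5}→1
  3 left: {2,4,5}→1  {3,4,5}→1
  4 left: {1,3,4,5}→1  {2,3,4,5}→2
  placing 0:h first → 3 extensions
  placing 2:k first → 1 extensions
total linear extensions = 4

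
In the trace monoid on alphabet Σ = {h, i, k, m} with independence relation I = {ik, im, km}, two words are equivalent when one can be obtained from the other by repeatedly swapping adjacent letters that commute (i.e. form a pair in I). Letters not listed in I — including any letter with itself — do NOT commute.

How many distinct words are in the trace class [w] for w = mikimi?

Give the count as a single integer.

60

#0=m has no predecessor
#1=i has no predecessor
#2=k has no predecessor
#3=i depends on [1:i]
#4=m depends on [0:m]
#5=i depends on [3:i]
sources: [0:m, 1:i, 2:k]
N(rest) = Σ N(rest − s) over sources s of rest; N(one piece) = 1:
  size 1 → [2]=1  [4]=1  [5]=1
  size 2 → [0,4]=1  [2,4]=2  [2,5]=2  [3,5]=1  [4,5]=2
  size 3 → [0,2,4]=3  [0,4,5]=3  [1,3,5]=1  [2,3,5]=3  [2,4,5]=6  [3,4,5]=3
  size 4 → [0,2,4,5]=12  [0,3,4,5]=6  [1,2,3,5]=4  [1,3,4,5]=4  [2,3,4,5]=12
  first=0(m) contributes 20
  first=1(i) contributes 30
  first=2(k) contributes 10
|[w]| = 60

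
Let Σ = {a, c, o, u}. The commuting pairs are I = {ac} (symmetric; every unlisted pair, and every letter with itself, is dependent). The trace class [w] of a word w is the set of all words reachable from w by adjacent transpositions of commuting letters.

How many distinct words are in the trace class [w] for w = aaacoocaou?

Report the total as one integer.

8

#0=a has no predecessor
#1=a depends on [0:a]
#2=a depends on [1:a]
#3=c has no predecessor
#4=o depends on [2:a, 3:c]
#5=o depends on [4:o]
#6=c depends on [5:o]
#7=a depends on [5:o]
#8=o depends on [6:c, 7:a]
#9=u depends on [8:o]
sources: [0:a, 3:c]
N(rest) = Σ N(rest − s) over sources s of rest; N(one piece) = 1:
  size 1 → [9]=1
  size 2 → [8,9]=1
  size 3 → [6,8,9]=1  [7,8,9]=1
  size 4 → [6,7,8,9]=2
  size 5 → [5,6,7,8,9]=2
  size 6 → [4,5,6,7,8,9]=2
  size 7 → [2,4,5,6,7,8,9]=2  [3,4,5,6,7,8,9]=2
  size 8 → [1,2,4,5,6,7,8,9]=2  [2,3,4,5,6,7,8,9]=4
  first=0(a) contributes 6
  first=3(c) contributes 2
|[w]| = 8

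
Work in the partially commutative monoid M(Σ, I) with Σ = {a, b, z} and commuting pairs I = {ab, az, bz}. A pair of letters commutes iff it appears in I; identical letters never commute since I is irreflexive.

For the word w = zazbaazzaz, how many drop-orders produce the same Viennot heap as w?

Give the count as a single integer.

1260

piece 0:z — minimal
piece 1:a — minimal
piece 2:z rests on {0:z}
piece 3:b — minimal
piece 4:a rests on {1:a}
piece 5:a rests on {4:a}
piece 6:z rests on {2:z}
piece 7:z rests on {6:z}
piece 8:a rests on {5:a}
piece 9:z rests on {7:z}
minimal pieces: {0:z, 1:a, 3:b}
ways to finish when only these pieces remain (= sum over removing one remaining piece with nothing left below it):
  1 left: {3}→1  {8}→1  {9}→1
  2 left: {3,8}→2  {3,9}→2  {5,8}→1  {7,9}→1  {8,9}→2
  3 left: {3,5,8}→3  {3,7,9}→3  {3,8,9}→6  {4,5,8}→1  {5,8,9}→3  {6,7,9}→1  {7,8,9}→3
  4 left: {1,4,5,8}→1  {2,6,7,9}→1  {3,4,5,8}→4  {3,5,8,9}→12  {3,6,7,9}→4  {3,7,8,9}→12  {4,5,8,9}→4  {5,7,8,9}→6  {6,7,8,9}→4
  5 left: {0,2,6,7,9}→1  {1,3,4,5,8}→5  {1,4,5,8,9}→5  {2,3,6,7,9}→5  {2,6,7,8,9}→5  {3,4,5,8,9}→20  {3,5,7,8,9}→30  {3,6,7,8,9}→20  {4,5,7,8,9}→10  {5,6,7,8,9}→10
  6 left: {0,2,3,6,7,9}→6  {0,2,6,7,8,9}→6  {1,3,4,5,8,9}→30  {1,4,5,7,8,9}→15  {2,3,6,7,8,9}→30  {2,5,6,7,8,9}→15  {3,4,5,7,8,9}→60  {3,5,6,7,8,9}→60  {4,5,6,7,8,9}→20
  7 left: {0,2,3,6,7,8,9}→42  {0,2,5,6,7,8,9}→21  {1,3,4,5,7,8,9}→105  {1,4,5,6,7,8,9}→35  {2,3,5,6,7,8,9}→105  {2,4,5,6,7,8,9}→35  {3,4,5,6,7,8,9}→140
  8 left: {0,2,3,5,6,7,8,9}→168  {0,2,4,5,6,7,8,9}→56  {1,2,4,5,6,7,8,9}→70  {1,3,4,5,6,7,8,9}→280  {2,3,4,5,6,7,8,9}→280
  placing 0:z first → 630 extensions
  placing 1:a first → 504 extensions
  placing 3:b first → 126 extensions
total linear extensions = 1260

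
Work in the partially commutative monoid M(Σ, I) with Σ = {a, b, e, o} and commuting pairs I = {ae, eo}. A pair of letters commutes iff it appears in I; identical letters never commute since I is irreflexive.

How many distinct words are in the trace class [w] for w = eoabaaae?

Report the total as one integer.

12

#0=e has no predecessor
#1=o has no predecessor
#2=a depends on [1:o]
#3=b depends on [0:e, 2:a]
#4=a depends on [3:b]
#5=a depends on [4:a]
#6=a depends on [5:a]
#7=e depends on [3:b]
sources: [0:e, 1:o]
N(rest) = Σ N(rest − s) over sources s of rest; N(one piece) = 1:
  size 1 → [6]=1  [7]=1
  size 2 → [5,6]=1  [6,7]=2
  size 3 → [4,5,6]=1  [5,6,7]=3
  size 4 → [4,5,6,7]=4
  size 5 → [3,4,5,6,7]=4
  size 6 → [0,3,4,5,6,7]=4  [2,3,4,5,6,7]=4
  first=0(e) contributes 4
  first=1(o) contributes 8
|[w]| = 12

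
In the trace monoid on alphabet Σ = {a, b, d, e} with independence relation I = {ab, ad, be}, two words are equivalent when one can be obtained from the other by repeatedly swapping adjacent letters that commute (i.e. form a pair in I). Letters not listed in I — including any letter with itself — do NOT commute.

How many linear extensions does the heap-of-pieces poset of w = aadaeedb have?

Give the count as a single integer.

4

drop 0:a onto floor
drop 1:a onto {0:a}
drop 2:d onto floor
drop 3:a onto {1:a}
drop 4:e onto {2:d, 3:a}
drop 5:e onto {4:e}
drop 6:d onto {5:e}
drop 7:b onto {6:d}
ground layer = {0:a, 2:d}
drop-orders for the pieces not yet dropped (sum over which currently-grounded one goes next):
  1 to go: {7} 1
  2 to go: {6,7} 1
  3 to go: {5,6,7} 1
  4 to go: {4,5,6,7} 1
  5 to go: {2,4,5,6,7} 1  {3,4,5,6,7} 1
  6 to go: {1,3,4,5,6,7} 1  {2,3,4,5,6,7} 2
  if 0:a drops first: 3 orders
  if 2:d drops first: 1 orders
heap linearizations: 4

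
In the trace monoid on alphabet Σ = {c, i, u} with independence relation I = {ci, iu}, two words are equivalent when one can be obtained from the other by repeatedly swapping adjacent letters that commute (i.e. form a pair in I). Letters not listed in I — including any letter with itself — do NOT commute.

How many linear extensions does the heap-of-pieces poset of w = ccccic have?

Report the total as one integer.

6

0(c) covers ∅
1(c) covers 0:c
2(c) covers 1:c
3(c) covers 2:c
4(i) covers ∅
5(c) covers 3:c
floor of heap: 0:c, 4:i
completions by unplaced set U, small U first (add the entries for U minus each lowest piece of U):
  |U|=1: {4}:1  {5}:1
  |U|=2: {3,5}:1  {4,5}:2
  |U|=3: {2,3,5}:1  {3,4,5}:3
  |U|=4: {1,2,3,5}:1  {2,3,4,5}:4
  start at 0(c): 5
  start at 4(i): 1
sum over floor = 6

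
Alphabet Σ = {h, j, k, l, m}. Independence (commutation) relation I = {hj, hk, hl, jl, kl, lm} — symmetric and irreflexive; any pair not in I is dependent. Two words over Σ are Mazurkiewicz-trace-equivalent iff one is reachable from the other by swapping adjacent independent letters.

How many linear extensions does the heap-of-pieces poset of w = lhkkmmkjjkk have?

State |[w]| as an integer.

0(l) covers ∅
1(h) covers ∅
2(k) covers ∅
3(k) covers 2:k
4(m) covers 1:h, 3:k
5(m) covers 4:m
6(k) covers 5:m
7(j) covers 6:k
8(j) covers 7:j
9(k) covers 8:j
10(k) covers 9:k
floor of heap: 0:l, 1:h, 2:k
completions by unplaced set U, small U first (add the entries for U minus each lowest piece of U):
  |U|=1: {0}:1  {10}:1
  |U|=2: {0,10}:2  {9,10}:1
  |U|=3: {0,9,10}:3  {8,9,10}:1
  |U|=4: {0,8,9,10}:4  {7,8,9,10}:1
  |U|=5: {0,7,8,9,10}:5  {6,7,8,9,10}:1
  |U|=6: {0,6,7,8,9,10}:6  {5,6,7,8,9,10}:1
  |U|=7: {0,5,6,7,8,9,10}:7  {4,5,6,7,8,9,10}:1
  |U|=8: {0,4,5,6,7,8,9,10}:8  {1,4,5,6,7,8,9,10}:1  {3,4,5,6,7,8,9,10}:1
  |U|=9: {0,1,4,5,6,7,8,9,10}:9  {0,3,4,5,6,7,8,9,10}:9  {1,3,4,5,6,7,8,9,10}:2  {2,3,4,5,6,7,8,9,10}:1
  start at 0(l): 3
  start at 1(h): 10
  start at 2(k): 20
sum over floor = 33

33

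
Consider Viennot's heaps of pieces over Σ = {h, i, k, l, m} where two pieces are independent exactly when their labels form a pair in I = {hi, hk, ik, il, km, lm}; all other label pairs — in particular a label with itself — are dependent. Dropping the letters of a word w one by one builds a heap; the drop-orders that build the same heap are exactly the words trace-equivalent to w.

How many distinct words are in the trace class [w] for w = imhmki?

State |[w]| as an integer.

drop 0:i onto floor
drop 1:m onto {0:i}
drop 2:h onto {1:m}
drop 3:m onto {2:h}
drop 4:k onto floor
drop 5:i onto {3:m}
ground layer = {0:i, 4:k}
drop-orders for the pieces not yet dropped (sum over which currently-grounded one goes next):
  1 to go: {4} 1  {5} 1
  2 to go: {3,5} 1  {4,5} 2
  3 to go: {2,3,5} 1  {3,4,5} 3
  4 to go: {1,2,3,5} 1  {2,3,4,5} 4
  if 0:i drops first: 5 orders
  if 4:k drops first: 1 orders
heap linearizations: 6

6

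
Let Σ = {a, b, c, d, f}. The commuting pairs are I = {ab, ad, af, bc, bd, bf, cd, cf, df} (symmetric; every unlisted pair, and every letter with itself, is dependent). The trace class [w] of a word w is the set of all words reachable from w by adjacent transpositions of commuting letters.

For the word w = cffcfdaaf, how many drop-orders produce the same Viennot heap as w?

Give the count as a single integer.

0(c) covers ∅
1(f) covers ∅
2(f) covers 1:f
3(c) covers 0:c
4(f) covers 2:f
5(d) covers ∅
6(a) covers 3:c
7(a) covers 6:a
8(f) covers 4:f
floor of heap: 0:c, 1:f, 5:d
completions by unplaced set U, small U first (add the entries for U minus each lowest piece of U):
  |U|=1: {5}:1  {7}:1  {8}:1
  |U|=2: {4,8}:1  {5,7}:2  {5,8}:2  {6,7}:1  {7,8}:2
  |U|=3: {2,4,8}:1  {3,6,7}:1  {4,5,8}:3  {4,7,8}:3  {5,6,7}:3  {5,7,8}:6  {6,7,8}:3
  |U|=4: {0,3,6,7}:1  {1,2,4,8}:1  {2,4,5,8}:4  {2,4,7,8}:4  {3,5,6,7}:4  {3,6,7,8}:4  {4,5,7,8}:12  {4,6,7,8}:6  {5,6,7,8}:12
  |U|=5: {0,3,5,6,7}:5  {0,3,6,7,8}:5  {1,2,4,5,8}:5  {1,2,4,7,8}:5  {2,4,5,7,8}:20  {2,4,6,7,8}:10  {3,4,6,7,8}:10  {3,5,6,7,8}:20  {4,5,6,7,8}:30
  |U|=6: {0,3,4,6,7,8}:15  {0,3,5,6,7,8}:30  {1,2,4,5,7,8}:30  {1,2,4,6,7,8}:15  {2,3,4,6,7,8}:20  {2,4,5,6,7,8}:60  {3,4,5,6,7,8}:60
  |U|=7: {0,2,3,4,6,7,8}:35  {0,3,4,5,6,7,8}:105  {1,2,3,4,6,7,8}:35  {1,2,4,5,6,7,8}:105  {2,3,4,5,6,7,8}:140
  start at 0(c): 280
  start at 1(f): 280
  start at 5(d): 70
sum over floor = 630

630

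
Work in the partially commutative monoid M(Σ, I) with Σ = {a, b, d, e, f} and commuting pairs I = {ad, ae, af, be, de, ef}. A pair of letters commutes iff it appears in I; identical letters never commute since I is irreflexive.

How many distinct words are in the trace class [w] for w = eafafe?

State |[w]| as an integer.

piece 0:e — minimal
piece 1:a — minimal
piece 2:f — minimal
piece 3:a rests on {1:a}
piece 4:f rests on {2:f}
piece 5:e rests on {0:e}
minimal pieces: {0:e, 1:a, 2:f}
ways to finish when only these pieces remain (= sum over removing one remaining piece with nothing left below it):
  1 left: {3}→1  {4}→1  {5}→1
  2 left: {0,5}→1  {1,3}→1  {2,4}→1  {3,4}→2  {3,5}→2  {4,5}→2
  3 left: {0,3,5}→3  {0,4,5}→3  {1,3,4}→3  {1,3,5}→3  {2,3,4}→3  {2,4,5}→3  {3,4,5}→6
  4 left: {0,1,3,5}→6  {0,2,4,5}→6  {0,3,4,5}→12  {1,2,3,4}→6  {1,3,4,5}→12  {2,3,4,5}→12
  placing 0:e first → 30 extensions
  placing 1:a first → 30 extensions
  placing 2:f first → 30 extensions
total linear extensions = 90

90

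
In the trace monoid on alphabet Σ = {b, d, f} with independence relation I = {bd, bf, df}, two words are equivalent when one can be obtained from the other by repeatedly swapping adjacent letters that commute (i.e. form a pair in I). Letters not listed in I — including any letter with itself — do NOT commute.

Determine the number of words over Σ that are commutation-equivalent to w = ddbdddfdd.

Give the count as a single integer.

72

piece 0:d — minimal
piece 1:d rests on {0:d}
piece 2:b — minimal
piece 3:d rests on {1:d}
piece 4:d rests on {3:d}
piece 5:d rests on {4:d}
piece 6:f — minimal
piece 7:d rests on {5:d}
piece 8:d rests on {7:d}
minimal pieces: {0:d, 2:b, 6:f}
ways to finish when only these pieces remain (= sum over removing one remaining piece with nothing left below it):
  1 left: {2}→1  {6}→1  {8}→1
  2 left: {2,6}→2  {2,8}→2  {6,8}→2  {7,8}→1
  3 left: {2,6,8}→6  {2,7,8}→3  {5,7,8}→1  {6,7,8}→3
  4 left: {2,5,7,8}→4  {2,6,7,8}→12  {4,5,7,8}→1  {5,6,7,8}→4
  5 left: {2,4,5,7,8}→5  {2,5,6,7,8}→20  {3,4,5,7,8}→1  {4,5,6,7,8}→5
  6 left: {1,3,4,5,7,8}→1  {2,3,4,5,7,8}→6  {2,4,5,6,7,8}→30  {3,4,5,6,7,8}→6
  7 left: {0,1,3,4,5,7,8}→1  {1,2,3,4,5,7,8}→7  {1,3,4,5,6,7,8}→7  {2,3,4,5,6,7,8}→42
  placing 0:d first → 56 extensions
  placing 2:b first → 8 extensions
  placing 6:f first → 8 extensions
total linear extensions = 72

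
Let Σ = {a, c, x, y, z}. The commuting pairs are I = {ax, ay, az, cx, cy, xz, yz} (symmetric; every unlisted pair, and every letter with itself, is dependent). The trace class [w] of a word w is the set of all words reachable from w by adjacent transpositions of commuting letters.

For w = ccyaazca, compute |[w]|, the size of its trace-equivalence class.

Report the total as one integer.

#0=c has no predecessor
#1=c depends on [0:c]
#2=y has no predecessor
#3=a depends on [1:c]
#4=a depends on [3:a]
#5=z depends on [1:c]
#6=c depends on [4:a, 5:z]
#7=a depends on [6:c]
sources: [0:c, 2:y]
N(rest) = Σ N(rest − s) over sources s of rest; N(one piece) = 1:
  size 1 → [2]=1  [7]=1
  size 2 → [2,7]=2  [6,7]=1
  size 3 → [2,6,7]=3  [4,6,7]=1  [5,6,7]=1
  size 4 → [2,4,6,7]=4  [2,5,6,7]=4  [3,4,6,7]=1  [4,5,6,7]=2
  size 5 → [2,3,4,6,7]=5  [2,4,5,6,7]=10  [3,4,5,6,7]=3
  size 6 → [1,3,4,5,6,7]=3  [2,3,4,5,6,7]=18
  first=0(c) contributes 21
  first=2(y) contributes 3
|[w]| = 24

24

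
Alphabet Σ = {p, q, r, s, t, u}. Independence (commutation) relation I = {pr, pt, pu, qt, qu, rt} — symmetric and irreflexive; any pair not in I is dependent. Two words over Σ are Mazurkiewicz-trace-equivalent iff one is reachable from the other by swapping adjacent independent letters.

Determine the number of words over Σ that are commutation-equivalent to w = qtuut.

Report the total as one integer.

5

piece 0:q — minimal
piece 1:t — minimal
piece 2:u rests on {1:t}
piece 3:u rests on {2:u}
piece 4:t rests on {3:u}
minimal pieces: {0:q, 1:t}
ways to finish when only these pieces remain (= sum over removing one remaining piece with nothing left below it):
  1 left: {0}→1  {4}→1
  2 left: {0,4}→2  {3,4}→1
  3 left: {0,3,4}→3  {2,3,4}→1
  placing 0:q first → 1 extensions
  placing 1:t first → 4 extensions
total linear extensions = 5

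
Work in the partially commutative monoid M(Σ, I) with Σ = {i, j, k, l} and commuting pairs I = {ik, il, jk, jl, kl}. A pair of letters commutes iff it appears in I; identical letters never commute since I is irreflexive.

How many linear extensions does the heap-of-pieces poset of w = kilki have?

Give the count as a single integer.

30

0(k) covers ∅
1(i) covers ∅
2(l) covers ∅
3(k) covers 0:k
4(i) covers 1:i
floor of heap: 0:k, 1:i, 2:l
completions by unplaced set U, small U first (add the entries for U minus each lowest piece of U):
  |U|=1: {2}:1  {3}:1  {4}:1
  |U|=2: {0,3}:1  {1,4}:1  {2,3}:2  {2,4}:2  {3,4}:2
  |U|=3: {0,2,3}:3  {0,3,4}:3  {1,2,4}:3  {1,3,4}:3  {2,3,4}:6
  start at 0(k): 12
  start at 1(i): 12
  start at 2(l): 6
sum over floor = 30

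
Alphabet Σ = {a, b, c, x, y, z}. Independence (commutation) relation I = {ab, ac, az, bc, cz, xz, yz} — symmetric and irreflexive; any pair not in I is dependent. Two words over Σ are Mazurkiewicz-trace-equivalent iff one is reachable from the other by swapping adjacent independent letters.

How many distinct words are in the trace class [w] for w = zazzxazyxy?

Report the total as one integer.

210

drop 0:z onto floor
drop 1:a onto floor
drop 2:z onto {0:z}
drop 3:z onto {2:z}
drop 4:x onto {1:a}
drop 5:a onto {4:x}
drop 6:z onto {3:z}
drop 7:y onto {5:a}
drop 8:x onto {7:y}
drop 9:y onto {8:x}
ground layer = {0:z, 1:a}
drop-orders for the pieces not yet dropped (sum over which currently-grounded one goes next):
  1 to go: {6} 1  {9} 1
  2 to go: {3,6} 1  {6,9} 2  {8,9} 1
  3 to go: {2,3,6} 1  {3,6,9} 3  {6,8,9} 3  {7,8,9} 1
  4 to go: {0,2,3,6} 1  {2,3,6,9} 4  {3,6,8,9} 6  {5,7,8,9} 1  {6,7,8,9} 4
  5 to go: {0,2,3,6,9} 5  {2,3,6,8,9} 10  {3,6,7,8,9} 10  {4,5,7,8,9} 1  {5,6,7,8,9} 5
  6 to go: {0,2,3,6,8,9} 15  {1,4,5,7,8,9} 1  {2,3,6,7,8,9} 20  {3,5,6,7,8,9} 15  {4,5,6,7,8,9} 6
  7 to go: {0,2,3,6,7,8,9} 35  {1,4,5,6,7,8,9} 7  {2,3,5,6,7,8,9} 35  {3,4,5,6,7,8,9} 21
  8 to go: {0,2,3,5,6,7,8,9} 70  {1,3,4,5,6,7,8,9} 28  {2,3,4,5,6,7,8,9} 56
  if 0:z drops first: 84 orders
  if 1:a drops first: 126 orders
heap linearizations: 210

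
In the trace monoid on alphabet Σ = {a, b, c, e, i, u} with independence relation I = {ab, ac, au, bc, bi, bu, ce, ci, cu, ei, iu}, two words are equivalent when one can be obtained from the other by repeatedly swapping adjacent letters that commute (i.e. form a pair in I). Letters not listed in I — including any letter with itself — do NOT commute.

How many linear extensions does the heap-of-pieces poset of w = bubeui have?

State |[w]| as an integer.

0(b) covers ∅
1(u) covers ∅
2(b) covers 0:b
3(e) covers 1:u, 2:b
4(u) covers 3:e
5(i) covers ∅
floor of heap: 0:b, 1:u, 5:i
completions by unplaced set U, small U first (add the entries for U minus each lowest piece of U):
  |U|=1: {4}:1  {5}:1
  |U|=2: {3,4}:1  {4,5}:2
  |U|=3: {1,3,4}:1  {2,3,4}:1  {3,4,5}:3
  |U|=4: {0,2,3,4}:1  {1,2,3,4}:2  {1,3,4,5}:4  {2,3,4,5}:4
  start at 0(b): 10
  start at 1(u): 5
  start at 5(i): 3
sum over floor = 18

18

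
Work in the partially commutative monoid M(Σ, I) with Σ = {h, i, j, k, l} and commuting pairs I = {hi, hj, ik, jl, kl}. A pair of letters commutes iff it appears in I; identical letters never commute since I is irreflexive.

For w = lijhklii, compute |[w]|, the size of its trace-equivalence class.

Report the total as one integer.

18

0(l) covers ∅
1(i) covers 0:l
2(j) covers 1:i
3(h) covers 0:l
4(k) covers 2:j, 3:h
5(l) covers 1:i, 3:h
6(i) covers 2:j, 5:l
7(i) covers 6:i
floor of heap: 0:l
completions by unplaced set U, small U first (add the entries for U minus each lowest piece of U):
  |U|=1: {4}:1  {7}:1
  |U|=2: {4,7}:2  {6,7}:1
  |U|=3: {4,6,7}:3  {5,6,7}:1
  |U|=4: {2,4,6,7}:3  {4,5,6,7}:4
  |U|=5: {2,4,5,6,7}:7  {3,4,5,6,7}:4
  |U|=6: {1,2,4,5,6,7}:7  {2,3,4,5,6,7}:11
  start at 0(l): 18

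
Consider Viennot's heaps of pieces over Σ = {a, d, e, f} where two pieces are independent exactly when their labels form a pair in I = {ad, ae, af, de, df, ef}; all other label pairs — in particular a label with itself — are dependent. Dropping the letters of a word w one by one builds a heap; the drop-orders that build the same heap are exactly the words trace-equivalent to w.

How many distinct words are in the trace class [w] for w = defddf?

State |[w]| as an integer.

60

#0=d has no predecessor
#1=e has no predecessor
#2=f has no predecessor
#3=d depends on [0:d]
#4=d depends on [3:d]
#5=f depends on [2:f]
sources: [0:d, 1:e, 2:f]
N(rest) = Σ N(rest − s) over sources s of rest; N(one piece) = 1:
  size 1 → [1]=1  [4]=1  [5]=1
  size 2 → [1,4]=2  [1,5]=2  [2,5]=1  [3,4]=1  [4,5]=2
  size 3 → [0,3,4]=1  [1,2,5]=3  [1,3,4]=3  [1,4,5]=6  [2,4,5]=3  [3,4,5]=3
  size 4 → [0,1,3,4]=4  [0,3,4,5]=4  [1,2,4,5]=12  [1,3,4,5]=12  [2,3,4,5]=6
  first=0(d) contributes 30
  first=1(e) contributes 10
  first=2(f) contributes 20
|[w]| = 60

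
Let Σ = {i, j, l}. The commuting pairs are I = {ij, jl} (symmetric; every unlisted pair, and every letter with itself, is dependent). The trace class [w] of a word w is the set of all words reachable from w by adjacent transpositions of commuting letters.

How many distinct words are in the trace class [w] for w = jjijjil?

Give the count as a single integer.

35

#0=j has no predecessor
#1=j depends on [0:j]
#2=i has no predecessor
#3=j depends on [1:j]
#4=j depends on [3:j]
#5=i depends on [2:i]
#6=l depends on [5:i]
sources: [0:j, 2:i]
N(rest) = Σ N(rest − s) over sources s of rest; N(one piece) = 1:
  size 1 → [4]=1  [6]=1
  size 2 → [3,4]=1  [4,6]=2  [5,6]=1
  size 3 → [1,3,4]=1  [2,5,6]=1  [3,4,6]=3  [4,5,6]=3
  size 4 → [0,1,3,4]=1  [1,3,4,6]=4  [2,4,5,6]=4  [3,4,5,6]=6
  size 5 → [0,1,3,4,6]=5  [1,3,4,5,6]=10  [2,3,4,5,6]=10
  first=0(j) contributes 20
  first=2(i) contributes 15
|[w]| = 35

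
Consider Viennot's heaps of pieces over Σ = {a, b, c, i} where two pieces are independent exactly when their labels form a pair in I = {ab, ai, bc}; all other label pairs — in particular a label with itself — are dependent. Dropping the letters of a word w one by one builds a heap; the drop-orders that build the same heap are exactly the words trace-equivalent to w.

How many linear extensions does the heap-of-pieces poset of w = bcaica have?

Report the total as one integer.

5

drop 0:b onto floor
drop 1:c onto floor
drop 2:a onto {1:c}
drop 3:i onto {0:b, 1:c}
drop 4:c onto {2:a, 3:i}
drop 5:a onto {4:c}
ground layer = {0:b, 1:c}
drop-orders for the pieces not yet dropped (sum over which currently-grounded one goes next):
  1 to go: {5} 1
  2 to go: {4,5} 1
  3 to go: {2,4,5} 1  {3,4,5} 1
  4 to go: {0,3,4,5} 1  {2,3,4,5} 2
  if 0:b drops first: 2 orders
  if 1:c drops first: 3 orders
heap linearizations: 5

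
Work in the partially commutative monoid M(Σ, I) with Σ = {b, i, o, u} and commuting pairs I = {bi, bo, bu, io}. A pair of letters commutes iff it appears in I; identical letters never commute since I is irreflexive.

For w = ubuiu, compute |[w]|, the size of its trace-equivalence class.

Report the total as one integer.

5

piece 0:u — minimal
piece 1:b — minimal
piece 2:u rests on {0:u}
piece 3:i rests on {2:u}
piece 4:u rests on {3:i}
minimal pieces: {0:u, 1:b}
ways to finish when only these pieces remain (= sum over removing one remaining piece with nothing left below it):
  1 left: {1}→1  {4}→1
  2 left: {1,4}→2  {3,4}→1
  3 left: {1,3,4}→3  {2,3,4}→1
  placing 0:u first → 4 extensions
  placing 1:b first → 1 extensions
total linear extensions = 5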